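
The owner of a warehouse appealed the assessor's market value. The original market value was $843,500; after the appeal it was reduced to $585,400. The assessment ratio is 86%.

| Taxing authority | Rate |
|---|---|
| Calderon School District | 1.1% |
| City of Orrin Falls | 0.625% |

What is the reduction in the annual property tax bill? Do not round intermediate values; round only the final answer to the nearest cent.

$3,828.91

Old assessed value = $843,500 × 0.86 = $725,410
New assessed value = $585,400 × 0.86 = $503,444
Combined rate = 0.011 + 0.00625 = 0.01725
Old tax = $725,410 × 0.01725 = $12,513.3225
New tax = $503,444 × 0.01725 = $8,684.409
Reduction = $12,513.3225 − $8,684.409 = $3,828.9135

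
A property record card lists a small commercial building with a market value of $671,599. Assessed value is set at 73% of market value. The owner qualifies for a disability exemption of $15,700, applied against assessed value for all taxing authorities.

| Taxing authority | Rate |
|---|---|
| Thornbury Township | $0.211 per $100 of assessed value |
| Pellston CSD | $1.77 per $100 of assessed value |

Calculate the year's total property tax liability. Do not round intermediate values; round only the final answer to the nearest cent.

Assessed value = $671,599 × 0.73 = $490,267.27
Taxable value = $490,267.27 − $15,700 = $474,567.27
Thornbury Township: $474,567.27 × 0.00211 = $1,001.3369397
Pellston CSD: $474,567.27 × 0.0177 = $8,399.840679
Total = $1,001.3369397 + $8,399.840679 = $9,401.1776187

$9,401.18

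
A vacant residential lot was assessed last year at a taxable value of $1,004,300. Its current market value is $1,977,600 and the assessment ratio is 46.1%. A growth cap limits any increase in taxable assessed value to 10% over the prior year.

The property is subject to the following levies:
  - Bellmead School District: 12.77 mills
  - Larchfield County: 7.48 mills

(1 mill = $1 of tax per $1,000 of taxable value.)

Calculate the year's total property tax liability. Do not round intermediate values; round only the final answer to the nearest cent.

Uncapped assessed value = $1,977,600 × 0.461 = $911,673.6
Cap limit = $1,004,300 × 1.1 = $1,104,730
Taxable assessed value = min($911,673.6, $1,104,730) = $911,673.6 (cap does not bind)
Bellmead School District: $911,673.6 × 0.01277 = $11,642.071872
Larchfield County: $911,673.6 × 0.00748 = $6,819.318528
Total = $18,461.3904

$18,461.39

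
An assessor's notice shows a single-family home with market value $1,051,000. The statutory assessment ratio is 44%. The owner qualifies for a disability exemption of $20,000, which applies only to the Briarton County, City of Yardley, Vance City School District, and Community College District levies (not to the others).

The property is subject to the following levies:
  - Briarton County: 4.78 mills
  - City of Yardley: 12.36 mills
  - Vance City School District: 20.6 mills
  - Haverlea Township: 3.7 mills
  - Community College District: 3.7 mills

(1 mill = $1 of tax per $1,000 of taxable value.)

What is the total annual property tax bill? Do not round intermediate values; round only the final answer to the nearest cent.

$20,045.74

Assessed value = $1,051,000 × 0.44 = $462,440
Briarton County: ($462,440 − $20,000) × 0.00478 = $442,440 × 0.00478 = $2,114.8632
City of Yardley: ($462,440 − $20,000) × 0.01236 = $442,440 × 0.01236 = $5,468.5584
Vance City School District: ($462,440 − $20,000) × 0.0206 = $442,440 × 0.0206 = $9,114.264
Haverlea Township: $462,440 × 0.0037 = $1,711.028
Community College District: ($462,440 − $20,000) × 0.0037 = $442,440 × 0.0037 = $1,637.028
Total = $20,045.7416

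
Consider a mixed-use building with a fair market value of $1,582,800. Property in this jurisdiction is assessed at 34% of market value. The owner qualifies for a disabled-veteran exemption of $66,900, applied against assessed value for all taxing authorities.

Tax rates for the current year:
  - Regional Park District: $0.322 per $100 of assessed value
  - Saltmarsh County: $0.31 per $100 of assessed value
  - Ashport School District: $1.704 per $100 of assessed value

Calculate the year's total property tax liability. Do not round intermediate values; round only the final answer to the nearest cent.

Assessed value = $1,582,800 × 0.34 = $538,152
Taxable value = $538,152 − $66,900 = $471,252
Regional Park District: $471,252 × 0.00322 = $1,517.43144
Saltmarsh County: $471,252 × 0.0031 = $1,460.8812
Ashport School District: $471,252 × 0.01704 = $8,030.13408
Total = $1,517.43144 + $1,460.8812 + $8,030.13408 = $11,008.44672

$11,008.45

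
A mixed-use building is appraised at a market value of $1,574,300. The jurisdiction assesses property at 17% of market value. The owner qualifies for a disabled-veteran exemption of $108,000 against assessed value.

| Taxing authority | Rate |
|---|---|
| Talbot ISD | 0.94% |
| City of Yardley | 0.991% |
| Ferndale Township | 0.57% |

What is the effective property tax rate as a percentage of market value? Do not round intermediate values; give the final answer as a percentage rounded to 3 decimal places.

0.254%

Assessed value = $1,574,300 × 0.17 = $267,631
Taxable value = $267,631 − $108,000 = $159,631
Talbot ISD: $159,631 × 0.0094 = $1,500.5314
City of Yardley: $159,631 × 0.00991 = $1,581.94321
Ferndale Township: $159,631 × 0.0057 = $909.8967
Total tax = $3,992.37131
Effective rate = $3,992.37131 ÷ $1,574,300 = 0.254% of market value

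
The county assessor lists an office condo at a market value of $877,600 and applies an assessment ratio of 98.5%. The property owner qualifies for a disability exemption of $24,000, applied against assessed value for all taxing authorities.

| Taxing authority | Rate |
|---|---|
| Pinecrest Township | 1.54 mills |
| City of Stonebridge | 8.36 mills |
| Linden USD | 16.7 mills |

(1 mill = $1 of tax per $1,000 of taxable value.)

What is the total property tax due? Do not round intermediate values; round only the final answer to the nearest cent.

$22,355.60

Assessed value = $877,600 × 0.985 = $864,436
Taxable value = $864,436 − $24,000 = $840,436
Pinecrest Township: $840,436 × 0.00154 = $1,294.27144
City of Stonebridge: $840,436 × 0.00836 = $7,026.04496
Linden USD: $840,436 × 0.0167 = $14,035.2812
Total = $1,294.27144 + $7,026.04496 + $14,035.2812 = $22,355.5976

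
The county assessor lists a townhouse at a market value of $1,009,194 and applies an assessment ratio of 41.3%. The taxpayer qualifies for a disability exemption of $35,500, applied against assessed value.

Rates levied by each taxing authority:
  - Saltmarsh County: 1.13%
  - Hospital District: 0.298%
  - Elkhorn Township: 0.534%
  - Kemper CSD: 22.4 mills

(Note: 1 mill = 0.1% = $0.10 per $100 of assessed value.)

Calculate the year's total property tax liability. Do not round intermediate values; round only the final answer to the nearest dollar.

Assessed value = $1,009,194 × 0.413 = $416,797.122
Taxable value = $416,797.122 − $35,500 = $381,297.122
Saltmarsh County: $381,297.122 × 0.0113 = $4,308.6574786
Hospital District: $381,297.122 × 0.00298 = $1,136.26542356
Elkhorn Township: $381,297.122 × 0.00534 = $2,036.12663148
Kemper CSD: $381,297.122 × 0.0224 = $8,541.0555328
Total = $16,022.10506644

$16,022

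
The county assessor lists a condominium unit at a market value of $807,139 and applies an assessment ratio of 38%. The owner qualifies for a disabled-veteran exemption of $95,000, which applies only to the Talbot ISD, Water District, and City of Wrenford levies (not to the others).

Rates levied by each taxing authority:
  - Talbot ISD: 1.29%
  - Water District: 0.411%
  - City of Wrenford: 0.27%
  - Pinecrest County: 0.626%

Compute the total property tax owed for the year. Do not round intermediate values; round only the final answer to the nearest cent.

$6,092.88

Assessed value = $807,139 × 0.38 = $306,712.82
Talbot ISD: ($306,712.82 − $95,000) × 0.0129 = $211,712.82 × 0.0129 = $2,731.095378
Water District: ($306,712.82 − $95,000) × 0.00411 = $211,712.82 × 0.00411 = $870.1396902
City of Wrenford: ($306,712.82 − $95,000) × 0.0027 = $211,712.82 × 0.0027 = $571.624614
Pinecrest County: $306,712.82 × 0.00626 = $1,920.0222532
Total = $6,092.8819354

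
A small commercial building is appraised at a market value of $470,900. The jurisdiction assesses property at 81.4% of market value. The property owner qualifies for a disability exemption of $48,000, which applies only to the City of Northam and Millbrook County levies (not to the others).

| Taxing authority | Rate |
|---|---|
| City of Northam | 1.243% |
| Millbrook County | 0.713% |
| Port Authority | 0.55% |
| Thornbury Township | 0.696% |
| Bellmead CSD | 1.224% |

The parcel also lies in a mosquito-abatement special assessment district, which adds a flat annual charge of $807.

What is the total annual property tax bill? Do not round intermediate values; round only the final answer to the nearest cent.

$16,833.54

Assessed value = $470,900 × 0.814 = $383,312.6
City of Northam: ($383,312.6 − $48,000) × 0.01243 = $335,312.6 × 0.01243 = $4,167.935618
Millbrook County: ($383,312.6 − $48,000) × 0.00713 = $335,312.6 × 0.00713 = $2,390.778838
Port Authority: $383,312.6 × 0.0055 = $2,108.2193
Thornbury Township: $383,312.6 × 0.00696 = $2,667.855696
Bellmead CSD: $383,312.6 × 0.01224 = $4,691.746224
Levies subtotal = $16,026.535676
Total = $16,026.535676 + $807 = $16,833.535676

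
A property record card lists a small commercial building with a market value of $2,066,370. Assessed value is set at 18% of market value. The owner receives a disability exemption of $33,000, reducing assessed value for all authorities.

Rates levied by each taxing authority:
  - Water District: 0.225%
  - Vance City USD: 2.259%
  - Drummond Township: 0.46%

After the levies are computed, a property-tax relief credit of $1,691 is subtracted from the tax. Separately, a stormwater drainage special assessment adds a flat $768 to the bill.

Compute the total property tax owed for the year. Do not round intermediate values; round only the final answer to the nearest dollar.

Assessed value = $2,066,370 × 0.18 = $371,946.6
Taxable value = $371,946.6 − $33,000 = $338,946.6
Water District: $338,946.6 × 0.00225 = $762.62985
Vance City USD: $338,946.6 × 0.02259 = $7,656.803694
Drummond Township: $338,946.6 × 0.0046 = $1,559.15436
Levies subtotal = $9,978.587904
After credit = $9,978.587904 − $1,691 = $8,287.587904
Total = $8,287.587904 + $768 = $9,055.587904

$9,056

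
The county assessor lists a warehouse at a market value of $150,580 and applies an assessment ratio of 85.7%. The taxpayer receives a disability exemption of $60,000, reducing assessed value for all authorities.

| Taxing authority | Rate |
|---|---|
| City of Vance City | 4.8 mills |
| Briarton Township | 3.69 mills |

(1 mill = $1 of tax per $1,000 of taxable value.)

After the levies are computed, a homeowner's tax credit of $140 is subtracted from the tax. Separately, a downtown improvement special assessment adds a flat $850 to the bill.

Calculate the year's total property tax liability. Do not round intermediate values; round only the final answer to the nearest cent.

$1,296.21

Assessed value = $150,580 × 0.857 = $129,047.06
Taxable value = $129,047.06 − $60,000 = $69,047.06
City of Vance City: $69,047.06 × 0.0048 = $331.425888
Briarton Township: $69,047.06 × 0.00369 = $254.7836514
Levies subtotal = $586.2095394
After credit = $586.2095394 − $140 = $446.2095394
Total = $446.2095394 + $850 = $1,296.2095394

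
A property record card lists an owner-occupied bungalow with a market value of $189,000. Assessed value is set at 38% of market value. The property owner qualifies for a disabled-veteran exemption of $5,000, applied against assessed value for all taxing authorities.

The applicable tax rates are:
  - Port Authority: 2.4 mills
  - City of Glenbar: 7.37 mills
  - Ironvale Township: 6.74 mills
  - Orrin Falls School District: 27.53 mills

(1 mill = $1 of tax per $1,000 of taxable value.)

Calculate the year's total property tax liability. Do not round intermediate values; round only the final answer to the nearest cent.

Assessed value = $189,000 × 0.38 = $71,820
Taxable value = $71,820 − $5,000 = $66,820
Port Authority: $66,820 × 0.0024 = $160.368
City of Glenbar: $66,820 × 0.00737 = $492.4634
Ironvale Township: $66,820 × 0.00674 = $450.3668
Orrin Falls School District: $66,820 × 0.02753 = $1,839.5546
Total = $160.368 + $492.4634 + $450.3668 + $1,839.5546 = $2,942.7528

$2,942.75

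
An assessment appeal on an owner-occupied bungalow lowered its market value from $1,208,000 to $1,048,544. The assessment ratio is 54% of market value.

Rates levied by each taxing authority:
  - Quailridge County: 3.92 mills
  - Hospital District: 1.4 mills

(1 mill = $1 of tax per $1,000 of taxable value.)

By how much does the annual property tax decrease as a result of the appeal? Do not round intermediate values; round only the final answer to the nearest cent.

Old assessed value = $1,208,000 × 0.54 = $652,320
New assessed value = $1,048,544 × 0.54 = $566,213.76
Combined rate = 0.00392 + 0.0014 = 0.00532
Old tax = $652,320 × 0.00532 = $3,470.3424
New tax = $566,213.76 × 0.00532 = $3,012.2572032
Reduction = $3,470.3424 − $3,012.2572032 = $458.0851968

$458.09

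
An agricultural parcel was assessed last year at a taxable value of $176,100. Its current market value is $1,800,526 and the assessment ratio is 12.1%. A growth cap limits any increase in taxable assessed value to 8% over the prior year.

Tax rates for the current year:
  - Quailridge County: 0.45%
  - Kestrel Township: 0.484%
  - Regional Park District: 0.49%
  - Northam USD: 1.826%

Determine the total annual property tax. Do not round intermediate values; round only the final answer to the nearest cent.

Uncapped assessed value = $1,800,526 × 0.121 = $217,863.646
Cap limit = $176,100 × 1.08 = $190,188
Taxable assessed value = min($217,863.646, $190,188) = $190,188 (cap binds)
Quailridge County: $190,188 × 0.0045 = $855.846
Kestrel Township: $190,188 × 0.00484 = $920.50992
Regional Park District: $190,188 × 0.0049 = $931.9212
Northam USD: $190,188 × 0.01826 = $3,472.83288
Total = $6,181.11

$6,181.11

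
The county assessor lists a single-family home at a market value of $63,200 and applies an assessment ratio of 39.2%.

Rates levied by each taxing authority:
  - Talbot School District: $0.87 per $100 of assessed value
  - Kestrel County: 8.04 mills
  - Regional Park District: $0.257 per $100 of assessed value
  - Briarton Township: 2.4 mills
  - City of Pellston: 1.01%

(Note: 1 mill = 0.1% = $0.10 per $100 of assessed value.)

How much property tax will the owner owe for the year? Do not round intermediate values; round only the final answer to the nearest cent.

Assessed value = $63,200 × 0.392 = $24,774.4
Talbot School District: $24,774.4 × 0.0087 = $215.53728
Kestrel County: $24,774.4 × 0.00804 = $199.186176
Regional Park District: $24,774.4 × 0.00257 = $63.670208
Briarton Township: $24,774.4 × 0.0024 = $59.45856
City of Pellston: $24,774.4 × 0.0101 = $250.22144
Total = $788.073664

$788.07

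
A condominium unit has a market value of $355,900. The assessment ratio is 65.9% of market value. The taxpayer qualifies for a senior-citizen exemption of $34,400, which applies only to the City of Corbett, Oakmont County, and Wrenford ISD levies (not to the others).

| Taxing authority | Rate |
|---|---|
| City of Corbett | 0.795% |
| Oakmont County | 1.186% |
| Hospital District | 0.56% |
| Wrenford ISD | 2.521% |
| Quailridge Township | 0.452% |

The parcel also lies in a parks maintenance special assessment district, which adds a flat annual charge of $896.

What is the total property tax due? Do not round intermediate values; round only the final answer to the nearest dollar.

Assessed value = $355,900 × 0.659 = $234,538.1
City of Corbett: ($234,538.1 − $34,400) × 0.00795 = $200,138.1 × 0.00795 = $1,591.097895
Oakmont County: ($234,538.1 − $34,400) × 0.01186 = $200,138.1 × 0.01186 = $2,373.637866
Hospital District: $234,538.1 × 0.0056 = $1,313.41336
Wrenford ISD: ($234,538.1 − $34,400) × 0.02521 = $200,138.1 × 0.02521 = $5,045.481501
Quailridge Township: $234,538.1 × 0.00452 = $1,060.112212
Levies subtotal = $11,383.742834
Total = $11,383.742834 + $896 = $12,279.742834

$12,280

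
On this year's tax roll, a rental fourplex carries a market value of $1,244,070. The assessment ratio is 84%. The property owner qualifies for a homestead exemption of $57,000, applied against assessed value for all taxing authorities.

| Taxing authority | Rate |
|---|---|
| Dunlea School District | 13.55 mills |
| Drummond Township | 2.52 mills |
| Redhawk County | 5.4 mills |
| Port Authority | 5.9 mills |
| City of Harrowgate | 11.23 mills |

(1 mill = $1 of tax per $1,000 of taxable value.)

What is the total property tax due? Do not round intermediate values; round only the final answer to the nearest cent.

$38,137.53

Assessed value = $1,244,070 × 0.84 = $1,045,018.8
Taxable value = $1,045,018.8 − $57,000 = $988,018.8
Dunlea School District: $988,018.8 × 0.01355 = $13,387.65474
Drummond Township: $988,018.8 × 0.00252 = $2,489.807376
Redhawk County: $988,018.8 × 0.0054 = $5,335.30152
Port Authority: $988,018.8 × 0.0059 = $5,829.31092
City of Harrowgate: $988,018.8 × 0.01123 = $11,095.451124
Total = $13,387.65474 + $2,489.807376 + $5,335.30152 + $5,829.31092 + $11,095.451124 = $38,137.52568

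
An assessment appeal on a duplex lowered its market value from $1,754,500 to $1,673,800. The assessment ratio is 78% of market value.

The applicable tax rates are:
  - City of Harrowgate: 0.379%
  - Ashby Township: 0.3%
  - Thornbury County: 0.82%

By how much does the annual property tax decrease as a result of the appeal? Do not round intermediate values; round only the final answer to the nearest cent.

$943.56

Old assessed value = $1,754,500 × 0.78 = $1,368,510
New assessed value = $1,673,800 × 0.78 = $1,305,564
Combined rate = 0.00379 + 0.003 + 0.0082 = 0.01499
Old tax = $1,368,510 × 0.01499 = $20,513.9649
New tax = $1,305,564 × 0.01499 = $19,570.40436
Reduction = $20,513.9649 − $19,570.40436 = $943.56054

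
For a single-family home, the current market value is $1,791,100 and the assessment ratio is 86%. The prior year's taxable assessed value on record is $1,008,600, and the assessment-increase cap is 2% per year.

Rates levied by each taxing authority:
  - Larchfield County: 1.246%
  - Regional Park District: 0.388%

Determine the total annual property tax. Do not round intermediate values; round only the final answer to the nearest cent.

$16,810.13

Uncapped assessed value = $1,791,100 × 0.86 = $1,540,346
Cap limit = $1,008,600 × 1.02 = $1,028,772
Taxable assessed value = min($1,540,346, $1,028,772) = $1,028,772 (cap binds)
Larchfield County: $1,028,772 × 0.01246 = $12,818.49912
Regional Park District: $1,028,772 × 0.00388 = $3,991.63536
Total = $16,810.13448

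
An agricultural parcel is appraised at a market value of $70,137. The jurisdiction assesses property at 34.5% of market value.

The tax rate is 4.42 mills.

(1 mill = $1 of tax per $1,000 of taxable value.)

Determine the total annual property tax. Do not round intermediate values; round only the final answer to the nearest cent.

$106.95

Assessed value = $70,137 × 0.345 = $24,197.265
Tax = $24,197.265 × 0.00442 = $106.9519113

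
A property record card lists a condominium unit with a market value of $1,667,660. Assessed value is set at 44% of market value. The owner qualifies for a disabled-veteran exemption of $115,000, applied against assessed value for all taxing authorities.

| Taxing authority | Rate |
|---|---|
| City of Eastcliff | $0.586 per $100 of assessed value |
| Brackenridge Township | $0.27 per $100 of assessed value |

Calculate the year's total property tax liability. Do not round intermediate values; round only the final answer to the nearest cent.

$5,296.67

Assessed value = $1,667,660 × 0.44 = $733,770.4
Taxable value = $733,770.4 − $115,000 = $618,770.4
City of Eastcliff: $618,770.4 × 0.00586 = $3,625.994544
Brackenridge Township: $618,770.4 × 0.0027 = $1,670.68008
Total = $3,625.994544 + $1,670.68008 = $5,296.674624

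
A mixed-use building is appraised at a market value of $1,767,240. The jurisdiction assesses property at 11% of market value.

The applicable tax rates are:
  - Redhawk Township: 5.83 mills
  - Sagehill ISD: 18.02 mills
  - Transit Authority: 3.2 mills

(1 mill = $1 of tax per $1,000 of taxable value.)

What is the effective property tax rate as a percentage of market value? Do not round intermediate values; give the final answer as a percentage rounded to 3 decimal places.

0.298%

Assessed value = $1,767,240 × 0.11 = $194,396.4
Redhawk Township: $194,396.4 × 0.00583 = $1,133.331012
Sagehill ISD: $194,396.4 × 0.01802 = $3,503.023128
Transit Authority: $194,396.4 × 0.0032 = $622.06848
Total tax = $5,258.42262
Effective rate = $5,258.42262 ÷ $1,767,240 = 0.298% of market value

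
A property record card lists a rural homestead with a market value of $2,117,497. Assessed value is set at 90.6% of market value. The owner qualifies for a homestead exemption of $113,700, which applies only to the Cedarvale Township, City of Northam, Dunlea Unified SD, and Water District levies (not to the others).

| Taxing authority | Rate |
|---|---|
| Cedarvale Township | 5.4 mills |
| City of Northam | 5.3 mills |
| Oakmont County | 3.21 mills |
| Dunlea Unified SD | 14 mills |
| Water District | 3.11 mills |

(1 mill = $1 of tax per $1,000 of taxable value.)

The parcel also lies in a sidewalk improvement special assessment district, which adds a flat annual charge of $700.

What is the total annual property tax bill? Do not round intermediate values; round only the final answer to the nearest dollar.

Assessed value = $2,117,497 × 0.906 = $1,918,452.282
Cedarvale Township: ($1,918,452.282 − $113,700) × 0.0054 = $1,804,752.282 × 0.0054 = $9,745.6623228
City of Northam: ($1,918,452.282 − $113,700) × 0.0053 = $1,804,752.282 × 0.0053 = $9,565.1870946
Oakmont County: $1,918,452.282 × 0.00321 = $6,158.23182522
Dunlea Unified SD: ($1,918,452.282 − $113,700) × 0.014 = $1,804,752.282 × 0.014 = $25,266.531948
Water District: ($1,918,452.282 − $113,700) × 0.00311 = $1,804,752.282 × 0.00311 = $5,612.77959702
Levies subtotal = $56,348.39278764
Total = $56,348.39278764 + $700 = $57,048.39278764

$57,048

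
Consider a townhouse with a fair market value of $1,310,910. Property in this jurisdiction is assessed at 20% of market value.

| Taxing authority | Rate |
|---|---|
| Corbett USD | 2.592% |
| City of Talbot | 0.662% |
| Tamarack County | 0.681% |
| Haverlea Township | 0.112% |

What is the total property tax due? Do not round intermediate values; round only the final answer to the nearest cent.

$10,610.51

Assessed value = $1,310,910 × 0.2 = $262,182
Corbett USD: $262,182 × 0.02592 = $6,795.75744
City of Talbot: $262,182 × 0.00662 = $1,735.64484
Tamarack County: $262,182 × 0.00681 = $1,785.45942
Haverlea Township: $262,182 × 0.00112 = $293.64384
Total = $6,795.75744 + $1,735.64484 + $1,785.45942 + $293.64384 = $10,610.50554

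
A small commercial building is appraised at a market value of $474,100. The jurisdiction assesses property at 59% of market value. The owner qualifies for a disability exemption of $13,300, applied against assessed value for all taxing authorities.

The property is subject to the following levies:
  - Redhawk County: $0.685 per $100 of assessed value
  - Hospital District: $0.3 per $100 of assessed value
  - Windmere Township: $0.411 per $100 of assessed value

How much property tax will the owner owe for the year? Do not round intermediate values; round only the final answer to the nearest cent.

$3,719.21

Assessed value = $474,100 × 0.59 = $279,719
Taxable value = $279,719 − $13,300 = $266,419
Redhawk County: $266,419 × 0.00685 = $1,824.97015
Hospital District: $266,419 × 0.003 = $799.257
Windmere Township: $266,419 × 0.00411 = $1,094.98209
Total = $1,824.97015 + $799.257 + $1,094.98209 = $3,719.20924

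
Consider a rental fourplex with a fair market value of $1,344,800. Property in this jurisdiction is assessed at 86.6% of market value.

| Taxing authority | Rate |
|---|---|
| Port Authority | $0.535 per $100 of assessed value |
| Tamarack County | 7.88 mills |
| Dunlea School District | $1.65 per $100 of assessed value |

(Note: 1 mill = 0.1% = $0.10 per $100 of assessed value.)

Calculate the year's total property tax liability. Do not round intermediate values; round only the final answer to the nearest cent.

Assessed value = $1,344,800 × 0.866 = $1,164,596.8
Port Authority: $1,164,596.8 × 0.00535 = $6,230.59288
Tamarack County: $1,164,596.8 × 0.00788 = $9,177.022784
Dunlea School District: $1,164,596.8 × 0.0165 = $19,215.8472
Total = $34,623.462864

$34,623.46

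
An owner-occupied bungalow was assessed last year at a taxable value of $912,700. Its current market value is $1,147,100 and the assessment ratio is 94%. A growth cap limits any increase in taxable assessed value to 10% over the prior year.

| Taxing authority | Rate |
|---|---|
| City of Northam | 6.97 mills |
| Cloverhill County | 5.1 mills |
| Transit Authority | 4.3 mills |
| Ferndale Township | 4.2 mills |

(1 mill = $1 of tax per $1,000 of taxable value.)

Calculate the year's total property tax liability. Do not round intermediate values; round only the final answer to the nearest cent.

Uncapped assessed value = $1,147,100 × 0.94 = $1,078,274
Cap limit = $912,700 × 1.1 = $1,003,970
Taxable assessed value = min($1,078,274, $1,003,970) = $1,003,970 (cap binds)
City of Northam: $1,003,970 × 0.00697 = $6,997.6709
Cloverhill County: $1,003,970 × 0.0051 = $5,120.247
Transit Authority: $1,003,970 × 0.0043 = $4,317.071
Ferndale Township: $1,003,970 × 0.0042 = $4,216.674
Total = $20,651.6629

$20,651.66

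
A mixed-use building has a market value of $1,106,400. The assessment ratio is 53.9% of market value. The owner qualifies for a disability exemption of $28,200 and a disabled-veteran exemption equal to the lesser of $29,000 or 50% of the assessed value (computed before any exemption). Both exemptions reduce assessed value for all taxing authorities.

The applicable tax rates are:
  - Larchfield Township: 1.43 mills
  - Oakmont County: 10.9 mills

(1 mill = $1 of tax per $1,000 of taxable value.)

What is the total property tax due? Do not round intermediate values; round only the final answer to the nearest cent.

$6,647.71

Assessed value = $1,106,400 × 0.539 = $596,349.6
Disabled-veteran exemption = min($29,000, 50% × $596,349.6) = min($29,000, $298,174.8) = $29,000 (dollar cap binds)
Taxable value = $596,349.6 − $28,200 − $29,000 = $539,149.6
Larchfield Township: $539,149.6 × 0.00143 = $770.983928
Oakmont County: $539,149.6 × 0.0109 = $5,876.73064
Total = $6,647.714568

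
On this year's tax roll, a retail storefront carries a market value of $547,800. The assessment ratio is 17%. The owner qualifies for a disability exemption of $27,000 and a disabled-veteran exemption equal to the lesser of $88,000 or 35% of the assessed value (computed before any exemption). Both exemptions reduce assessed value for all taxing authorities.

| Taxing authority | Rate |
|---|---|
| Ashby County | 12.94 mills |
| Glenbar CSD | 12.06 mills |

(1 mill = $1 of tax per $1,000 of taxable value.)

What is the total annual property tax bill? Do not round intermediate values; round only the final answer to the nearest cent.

$838.30

Assessed value = $547,800 × 0.17 = $93,126
Disabled-veteran exemption = min($88,000, 35% × $93,126) = min($88,000, $32,594.1) = $32,594.1 (percentage binds)
Taxable value = $93,126 − $27,000 − $32,594.1 = $33,531.9
Ashby County: $33,531.9 × 0.01294 = $433.902786
Glenbar CSD: $33,531.9 × 0.01206 = $404.394714
Total = $838.2975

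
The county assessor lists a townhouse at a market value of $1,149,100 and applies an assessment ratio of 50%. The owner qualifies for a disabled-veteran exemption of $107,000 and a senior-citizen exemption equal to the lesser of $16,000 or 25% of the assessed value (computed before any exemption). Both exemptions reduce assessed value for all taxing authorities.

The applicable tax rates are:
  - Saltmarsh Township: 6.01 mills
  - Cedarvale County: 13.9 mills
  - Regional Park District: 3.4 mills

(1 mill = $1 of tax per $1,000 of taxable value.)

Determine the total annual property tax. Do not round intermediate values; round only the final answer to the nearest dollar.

$10,526

Assessed value = $1,149,100 × 0.5 = $574,550
Senior-citizen exemption = min($16,000, 25% × $574,550) = min($16,000, $143,637.5) = $16,000 (dollar cap binds)
Taxable value = $574,550 − $107,000 − $16,000 = $451,550
Saltmarsh Township: $451,550 × 0.00601 = $2,713.8155
Cedarvale County: $451,550 × 0.0139 = $6,276.545
Regional Park District: $451,550 × 0.0034 = $1,535.27
Total = $10,525.6305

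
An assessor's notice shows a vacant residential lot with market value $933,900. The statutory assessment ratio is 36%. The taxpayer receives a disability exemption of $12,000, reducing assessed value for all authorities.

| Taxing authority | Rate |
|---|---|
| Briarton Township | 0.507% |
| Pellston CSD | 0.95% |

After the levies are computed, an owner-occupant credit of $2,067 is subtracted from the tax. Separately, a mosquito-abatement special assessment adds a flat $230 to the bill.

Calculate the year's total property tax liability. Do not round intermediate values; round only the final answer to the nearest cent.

Assessed value = $933,900 × 0.36 = $336,204
Taxable value = $336,204 − $12,000 = $324,204
Briarton Township: $324,204 × 0.00507 = $1,643.71428
Pellston CSD: $324,204 × 0.0095 = $3,079.938
Levies subtotal = $4,723.65228
After credit = $4,723.65228 − $2,067 = $2,656.65228
Total = $2,656.65228 + $230 = $2,886.65228

$2,886.65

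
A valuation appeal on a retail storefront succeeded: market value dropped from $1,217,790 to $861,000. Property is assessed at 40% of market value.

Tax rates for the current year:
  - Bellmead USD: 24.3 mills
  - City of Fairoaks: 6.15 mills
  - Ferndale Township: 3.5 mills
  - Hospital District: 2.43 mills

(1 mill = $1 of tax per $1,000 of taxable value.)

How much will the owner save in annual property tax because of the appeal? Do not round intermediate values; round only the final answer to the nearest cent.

$5,192.01

Old assessed value = $1,217,790 × 0.4 = $487,116
New assessed value = $861,000 × 0.4 = $344,400
Combined rate = 0.0243 + 0.00615 + 0.0035 + 0.00243 = 0.03638
Old tax = $487,116 × 0.03638 = $17,721.28008
New tax = $344,400 × 0.03638 = $12,529.272
Reduction = $17,721.28008 − $12,529.272 = $5,192.00808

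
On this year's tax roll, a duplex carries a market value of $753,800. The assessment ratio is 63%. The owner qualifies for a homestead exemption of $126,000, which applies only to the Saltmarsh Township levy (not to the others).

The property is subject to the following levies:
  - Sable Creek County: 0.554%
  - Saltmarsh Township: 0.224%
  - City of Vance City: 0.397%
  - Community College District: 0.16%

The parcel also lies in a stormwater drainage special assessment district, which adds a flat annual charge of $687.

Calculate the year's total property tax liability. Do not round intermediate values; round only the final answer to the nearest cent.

$6,744.59

Assessed value = $753,800 × 0.63 = $474,894
Sable Creek County: $474,894 × 0.00554 = $2,630.91276
Saltmarsh Township: ($474,894 − $126,000) × 0.00224 = $348,894 × 0.00224 = $781.52256
City of Vance City: $474,894 × 0.00397 = $1,885.32918
Community College District: $474,894 × 0.0016 = $759.8304
Levies subtotal = $6,057.5949
Total = $6,057.5949 + $687 = $6,744.5949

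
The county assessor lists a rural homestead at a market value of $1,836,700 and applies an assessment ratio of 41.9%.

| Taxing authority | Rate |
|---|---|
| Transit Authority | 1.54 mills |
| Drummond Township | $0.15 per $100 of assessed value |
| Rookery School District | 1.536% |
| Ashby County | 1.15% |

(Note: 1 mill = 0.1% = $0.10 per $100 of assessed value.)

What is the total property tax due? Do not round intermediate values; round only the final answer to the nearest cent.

$23,010.36

Assessed value = $1,836,700 × 0.419 = $769,577.3
Transit Authority: $769,577.3 × 0.00154 = $1,185.149042
Drummond Township: $769,577.3 × 0.0015 = $1,154.36595
Rookery School District: $769,577.3 × 0.01536 = $11,820.707328
Ashby County: $769,577.3 × 0.0115 = $8,850.13895
Total = $23,010.36127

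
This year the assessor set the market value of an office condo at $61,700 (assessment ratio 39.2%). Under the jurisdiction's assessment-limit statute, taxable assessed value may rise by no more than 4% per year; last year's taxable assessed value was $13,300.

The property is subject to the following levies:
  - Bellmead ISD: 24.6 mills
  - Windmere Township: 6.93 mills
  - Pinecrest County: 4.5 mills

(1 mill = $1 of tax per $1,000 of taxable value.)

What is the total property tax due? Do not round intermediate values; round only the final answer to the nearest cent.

$498.37

Uncapped assessed value = $61,700 × 0.392 = $24,186.4
Cap limit = $13,300 × 1.04 = $13,832
Taxable assessed value = min($24,186.4, $13,832) = $13,832 (cap binds)
Bellmead ISD: $13,832 × 0.0246 = $340.2672
Windmere Township: $13,832 × 0.00693 = $95.85576
Pinecrest County: $13,832 × 0.0045 = $62.244
Total = $498.36696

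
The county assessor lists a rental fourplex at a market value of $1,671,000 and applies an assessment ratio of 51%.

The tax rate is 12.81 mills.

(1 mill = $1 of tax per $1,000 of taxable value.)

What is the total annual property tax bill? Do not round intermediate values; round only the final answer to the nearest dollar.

Assessed value = $1,671,000 × 0.51 = $852,210
Tax = $852,210 × 0.01281 = $10,916.8101

$10,917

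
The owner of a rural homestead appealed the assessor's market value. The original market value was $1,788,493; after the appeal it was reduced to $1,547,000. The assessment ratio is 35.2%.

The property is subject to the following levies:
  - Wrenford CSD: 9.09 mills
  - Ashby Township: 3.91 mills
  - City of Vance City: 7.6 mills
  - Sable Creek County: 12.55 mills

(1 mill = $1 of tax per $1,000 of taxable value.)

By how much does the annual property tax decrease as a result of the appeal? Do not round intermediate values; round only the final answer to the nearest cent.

Old assessed value = $1,788,493 × 0.352 = $629,549.536
New assessed value = $1,547,000 × 0.352 = $544,544
Combined rate = 0.00909 + 0.00391 + 0.0076 + 0.01255 = 0.03315
Old tax = $629,549.536 × 0.03315 = $20,869.5671184
New tax = $544,544 × 0.03315 = $18,051.6336
Reduction = $20,869.5671184 − $18,051.6336 = $2,817.9335184

$2,817.93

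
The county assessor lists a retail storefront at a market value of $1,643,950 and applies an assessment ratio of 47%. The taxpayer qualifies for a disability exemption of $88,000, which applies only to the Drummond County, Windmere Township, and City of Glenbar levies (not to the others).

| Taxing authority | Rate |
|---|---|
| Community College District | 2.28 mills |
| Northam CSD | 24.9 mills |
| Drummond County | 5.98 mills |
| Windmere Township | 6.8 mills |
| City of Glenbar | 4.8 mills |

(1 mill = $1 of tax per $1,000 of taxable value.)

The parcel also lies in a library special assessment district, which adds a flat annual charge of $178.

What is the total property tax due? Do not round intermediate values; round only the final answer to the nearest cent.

Assessed value = $1,643,950 × 0.47 = $772,656.5
Community College District: $772,656.5 × 0.00228 = $1,761.65682
Northam CSD: $772,656.5 × 0.0249 = $19,239.14685
Drummond County: ($772,656.5 − $88,000) × 0.00598 = $684,656.5 × 0.00598 = $4,094.24587
Windmere Township: ($772,656.5 − $88,000) × 0.0068 = $684,656.5 × 0.0068 = $4,655.6642
City of Glenbar: ($772,656.5 − $88,000) × 0.0048 = $684,656.5 × 0.0048 = $3,286.3512
Levies subtotal = $33,037.06494
Total = $33,037.06494 + $178 = $33,215.06494

$33,215.06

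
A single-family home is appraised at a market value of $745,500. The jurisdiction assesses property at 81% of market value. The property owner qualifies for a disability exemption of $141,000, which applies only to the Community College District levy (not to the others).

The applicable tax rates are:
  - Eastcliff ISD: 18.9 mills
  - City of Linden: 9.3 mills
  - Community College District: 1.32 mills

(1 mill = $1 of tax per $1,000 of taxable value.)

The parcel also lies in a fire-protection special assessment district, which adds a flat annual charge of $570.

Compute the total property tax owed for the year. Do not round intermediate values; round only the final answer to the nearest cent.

Assessed value = $745,500 × 0.81 = $603,855
Eastcliff ISD: $603,855 × 0.0189 = $11,412.8595
City of Linden: $603,855 × 0.0093 = $5,615.8515
Community College District: ($603,855 − $141,000) × 0.00132 = $462,855 × 0.00132 = $610.9686
Levies subtotal = $17,639.6796
Total = $17,639.6796 + $570 = $18,209.6796

$18,209.68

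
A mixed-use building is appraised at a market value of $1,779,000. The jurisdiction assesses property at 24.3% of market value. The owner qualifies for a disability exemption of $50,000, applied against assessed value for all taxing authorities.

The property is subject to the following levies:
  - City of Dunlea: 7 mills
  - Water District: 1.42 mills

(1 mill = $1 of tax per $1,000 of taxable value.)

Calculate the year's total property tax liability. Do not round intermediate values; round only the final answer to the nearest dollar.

$3,219

Assessed value = $1,779,000 × 0.243 = $432,297
Taxable value = $432,297 − $50,000 = $382,297
City of Dunlea: $382,297 × 0.007 = $2,676.079
Water District: $382,297 × 0.00142 = $542.86174
Total = $2,676.079 + $542.86174 = $3,218.94074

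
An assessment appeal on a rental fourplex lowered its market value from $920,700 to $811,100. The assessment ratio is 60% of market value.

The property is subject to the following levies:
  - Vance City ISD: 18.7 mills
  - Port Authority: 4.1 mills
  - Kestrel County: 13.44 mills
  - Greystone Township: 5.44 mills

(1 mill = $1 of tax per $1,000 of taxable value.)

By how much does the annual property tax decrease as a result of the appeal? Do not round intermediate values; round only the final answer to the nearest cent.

Old assessed value = $920,700 × 0.6 = $552,420
New assessed value = $811,100 × 0.6 = $486,660
Combined rate = 0.0187 + 0.0041 + 0.01344 + 0.00544 = 0.04168
Old tax = $552,420 × 0.04168 = $23,024.8656
New tax = $486,660 × 0.04168 = $20,283.9888
Reduction = $23,024.8656 − $20,283.9888 = $2,740.8768

$2,740.88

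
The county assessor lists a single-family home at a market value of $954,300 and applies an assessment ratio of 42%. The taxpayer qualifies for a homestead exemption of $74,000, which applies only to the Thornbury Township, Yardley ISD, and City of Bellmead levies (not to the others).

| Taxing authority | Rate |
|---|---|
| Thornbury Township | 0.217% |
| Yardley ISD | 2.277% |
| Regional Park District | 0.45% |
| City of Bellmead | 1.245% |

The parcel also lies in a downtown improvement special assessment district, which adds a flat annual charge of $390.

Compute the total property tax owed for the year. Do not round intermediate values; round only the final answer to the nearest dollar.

$14,413

Assessed value = $954,300 × 0.42 = $400,806
Thornbury Township: ($400,806 − $74,000) × 0.00217 = $326,806 × 0.00217 = $709.16902
Yardley ISD: ($400,806 − $74,000) × 0.02277 = $326,806 × 0.02277 = $7,441.37262
Regional Park District: $400,806 × 0.0045 = $1,803.627
City of Bellmead: ($400,806 − $74,000) × 0.01245 = $326,806 × 0.01245 = $4,068.7347
Levies subtotal = $14,022.90334
Total = $14,022.90334 + $390 = $14,412.90334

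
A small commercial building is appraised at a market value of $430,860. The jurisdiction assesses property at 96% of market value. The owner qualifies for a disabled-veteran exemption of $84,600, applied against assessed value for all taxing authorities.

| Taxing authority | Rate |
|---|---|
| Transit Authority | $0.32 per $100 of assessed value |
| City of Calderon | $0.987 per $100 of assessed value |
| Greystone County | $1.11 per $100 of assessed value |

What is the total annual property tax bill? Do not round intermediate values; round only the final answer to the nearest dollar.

Assessed value = $430,860 × 0.96 = $413,625.6
Taxable value = $413,625.6 − $84,600 = $329,025.6
Transit Authority: $329,025.6 × 0.0032 = $1,052.88192
City of Calderon: $329,025.6 × 0.00987 = $3,247.482672
Greystone County: $329,025.6 × 0.0111 = $3,652.18416
Total = $1,052.88192 + $3,247.482672 + $3,652.18416 = $7,952.548752

$7,953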